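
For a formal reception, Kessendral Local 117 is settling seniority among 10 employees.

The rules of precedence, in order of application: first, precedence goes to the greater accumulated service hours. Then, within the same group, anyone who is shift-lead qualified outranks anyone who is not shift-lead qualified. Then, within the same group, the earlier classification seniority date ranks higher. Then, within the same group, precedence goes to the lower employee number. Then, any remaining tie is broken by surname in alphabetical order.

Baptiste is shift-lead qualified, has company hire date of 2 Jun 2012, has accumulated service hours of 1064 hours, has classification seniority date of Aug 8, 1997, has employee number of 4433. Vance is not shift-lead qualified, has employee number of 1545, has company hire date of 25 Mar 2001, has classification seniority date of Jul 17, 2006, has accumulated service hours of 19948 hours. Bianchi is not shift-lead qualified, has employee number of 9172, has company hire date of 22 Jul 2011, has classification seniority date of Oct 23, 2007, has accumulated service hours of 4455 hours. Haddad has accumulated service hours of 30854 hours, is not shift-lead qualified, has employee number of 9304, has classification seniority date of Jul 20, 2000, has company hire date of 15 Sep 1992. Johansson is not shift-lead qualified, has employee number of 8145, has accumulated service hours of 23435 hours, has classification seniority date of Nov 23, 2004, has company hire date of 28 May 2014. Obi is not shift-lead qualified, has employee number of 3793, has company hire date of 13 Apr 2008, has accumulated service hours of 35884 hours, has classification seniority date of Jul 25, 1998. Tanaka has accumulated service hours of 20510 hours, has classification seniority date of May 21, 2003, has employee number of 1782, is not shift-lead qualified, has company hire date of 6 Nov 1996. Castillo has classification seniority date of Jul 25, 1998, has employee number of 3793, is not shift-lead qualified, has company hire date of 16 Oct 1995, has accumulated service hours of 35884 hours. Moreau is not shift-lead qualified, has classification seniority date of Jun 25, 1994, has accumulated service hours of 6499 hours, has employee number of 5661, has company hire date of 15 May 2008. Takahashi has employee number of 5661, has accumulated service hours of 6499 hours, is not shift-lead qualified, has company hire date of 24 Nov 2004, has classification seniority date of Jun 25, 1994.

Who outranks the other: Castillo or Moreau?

Castillo

By accumulated service hours (higher first): Castillo and Obi (both 35884 hours); then Haddad (30854 hours); then Johansson (23435 hours); then Tanaka (20510 hours); then Vance (19948 hours); then Moreau and Takahashi (both 6499 hours); then Bianchi (4455 hours); then Baptiste (1064 hours).
Castillo and Obi are each not shift-lead qualified, so the next rule applies.
Castillo and Obi both have classification seniority date Jul 25, 1998, so the next rule applies.
Castillo and Obi both have employee number 3793, so the next rule applies.
Among Castillo and Obi, alphabetically by surname: Castillo before Obi.
Moreau and Takahashi are each not shift-lead qualified, so the next rule applies.
Moreau and Takahashi both have classification seniority date Jun 25, 1994, so the next rule applies.
Moreau and Takahashi both have employee number 5661, so the next rule applies.
Among Moreau and Takahashi, alphabetically by surname: Moreau before Takahashi.
So Castillo takes precedence.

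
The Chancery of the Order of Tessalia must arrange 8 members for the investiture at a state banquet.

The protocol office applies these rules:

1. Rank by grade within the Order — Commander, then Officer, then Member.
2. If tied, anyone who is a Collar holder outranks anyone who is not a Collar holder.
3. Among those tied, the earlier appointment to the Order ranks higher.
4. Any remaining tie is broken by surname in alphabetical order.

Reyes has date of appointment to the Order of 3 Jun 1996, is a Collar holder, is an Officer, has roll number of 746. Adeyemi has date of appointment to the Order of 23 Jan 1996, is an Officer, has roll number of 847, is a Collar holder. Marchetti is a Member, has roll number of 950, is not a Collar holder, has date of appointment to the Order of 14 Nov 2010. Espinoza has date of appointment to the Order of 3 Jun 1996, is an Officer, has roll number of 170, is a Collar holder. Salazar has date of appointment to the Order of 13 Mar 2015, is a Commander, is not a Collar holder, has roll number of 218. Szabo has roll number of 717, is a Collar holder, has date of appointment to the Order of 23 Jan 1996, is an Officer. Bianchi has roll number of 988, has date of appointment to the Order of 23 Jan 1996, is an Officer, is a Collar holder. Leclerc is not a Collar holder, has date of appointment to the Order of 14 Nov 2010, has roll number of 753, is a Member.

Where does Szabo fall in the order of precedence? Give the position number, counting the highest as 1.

By grade within the Order: Salazar (Commander); then Adeyemi, Bianchi, Szabo, Espinoza and Reyes (Officer); then Leclerc and Marchetti (Member).
Adeyemi, Bianchi, Szabo, Espinoza and Reyes are each a Collar holder, so the next rule applies.
Among Adeyemi, Bianchi, Szabo, Espinoza and Reyes, by date of appointment to the Order (earlier first): Adeyemi, Bianchi and Szabo (23 Jan 1996) before Espinoza and Reyes (3 Jun 1996).
Among Adeyemi, Bianchi and Szabo, alphabetically by surname: Adeyemi before Bianchi before Szabo.
Among Espinoza and Reyes, alphabetically by surname: Espinoza before Reyes.
Leclerc and Marchetti are each not a Collar holder, so the next rule applies.
Leclerc and Marchetti both have date of appointment to the Order 14 Nov 2010, so the next rule applies.
Among Leclerc and Marchetti, alphabetically by surname: Leclerc before Marchetti.
Order: Salazar, Adeyemi, Bianchi, Szabo, Espinoza, Reyes, Leclerc, Marchetti. So position 4.

4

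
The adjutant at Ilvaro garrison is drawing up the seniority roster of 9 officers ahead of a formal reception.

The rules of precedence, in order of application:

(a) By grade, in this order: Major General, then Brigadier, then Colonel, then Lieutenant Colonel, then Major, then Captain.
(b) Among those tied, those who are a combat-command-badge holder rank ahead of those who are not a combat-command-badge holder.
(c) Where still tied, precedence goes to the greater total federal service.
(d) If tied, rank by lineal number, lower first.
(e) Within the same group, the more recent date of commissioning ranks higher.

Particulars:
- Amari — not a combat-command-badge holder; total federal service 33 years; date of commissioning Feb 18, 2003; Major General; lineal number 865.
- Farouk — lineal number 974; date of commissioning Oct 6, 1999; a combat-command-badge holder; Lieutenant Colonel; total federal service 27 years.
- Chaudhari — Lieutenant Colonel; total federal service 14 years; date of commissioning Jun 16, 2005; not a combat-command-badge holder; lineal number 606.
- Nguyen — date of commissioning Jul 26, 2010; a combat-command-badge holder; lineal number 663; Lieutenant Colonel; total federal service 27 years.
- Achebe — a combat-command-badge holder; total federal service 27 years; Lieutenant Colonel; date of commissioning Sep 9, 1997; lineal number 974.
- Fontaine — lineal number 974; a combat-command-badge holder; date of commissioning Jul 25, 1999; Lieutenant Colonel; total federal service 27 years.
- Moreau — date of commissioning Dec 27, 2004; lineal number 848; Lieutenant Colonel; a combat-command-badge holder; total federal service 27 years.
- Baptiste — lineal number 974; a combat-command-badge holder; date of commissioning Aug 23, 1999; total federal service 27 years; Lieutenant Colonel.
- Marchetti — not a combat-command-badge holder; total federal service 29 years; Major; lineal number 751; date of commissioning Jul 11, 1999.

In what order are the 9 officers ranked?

Amari, Nguyen, Moreau, Farouk, Baptiste, Fontaine, Achebe, Chaudhari, Marchetti

By grade: Amari (Major General); then Nguyen, Moreau, Farouk, Baptiste, Fontaine, Achebe and Chaudhari (Lieutenant Colonel); then Marchetti (Major).
Among Nguyen, Moreau, Farouk, Baptiste, Fontaine, Achebe and Chaudhari, a combat-command-badge holder before not a combat-command-badge holder: Nguyen, Moreau, Farouk, Baptiste, Fontaine and Achebe (a combat-command-badge holder) before Chaudhari (not a combat-command-badge holder).
Nguyen, Moreau, Farouk, Baptiste, Fontaine and Achebe all have total federal service 27 years, so the next rule applies.
Among Nguyen, Moreau, Farouk, Baptiste, Fontaine and Achebe, by lineal number (lower first): Nguyen (663) before Moreau (848) before Farouk, Baptiste, Fontaine and Achebe (974).
Among Farouk, Baptiste, Fontaine and Achebe, by date of commissioning (later first): Farouk (Oct 6, 1999) before Baptiste (Aug 23, 1999) before Fontaine (Jul 25, 1999) before Achebe (Sep 9, 1997).
Full order: Amari, Nguyen, Moreau, Farouk, Baptiste, Fontaine, Achebe, Chaudhari, Marchetti.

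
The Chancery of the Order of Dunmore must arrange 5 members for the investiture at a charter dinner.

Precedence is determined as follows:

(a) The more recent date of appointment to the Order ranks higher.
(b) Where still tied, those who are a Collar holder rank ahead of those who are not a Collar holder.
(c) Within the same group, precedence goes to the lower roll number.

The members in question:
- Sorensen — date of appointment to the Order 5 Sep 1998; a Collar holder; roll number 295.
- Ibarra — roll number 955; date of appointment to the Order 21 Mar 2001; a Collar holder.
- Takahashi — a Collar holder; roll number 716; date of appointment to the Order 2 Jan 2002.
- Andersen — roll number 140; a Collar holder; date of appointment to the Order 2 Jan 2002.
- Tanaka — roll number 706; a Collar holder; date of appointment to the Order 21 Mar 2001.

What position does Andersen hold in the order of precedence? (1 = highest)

By date of appointment to the Order (later first): Andersen and Takahashi (both 2 Jan 2002); then Tanaka and Ibarra (both 21 Mar 2001); then Sorensen (5 Sep 1998).
Andersen and Takahashi are each a Collar holder, so the next rule applies.
Among Andersen and Takahashi, by roll number (lower first): Andersen (140) before Takahashi (716).
Tanaka and Ibarra are each a Collar holder, so the next rule applies.
Among Tanaka and Ibarra, by roll number (lower first): Tanaka (706) before Ibarra (955).
Order: Andersen, Takahashi, Tanaka, Ibarra, Sorensen. So position 1.

1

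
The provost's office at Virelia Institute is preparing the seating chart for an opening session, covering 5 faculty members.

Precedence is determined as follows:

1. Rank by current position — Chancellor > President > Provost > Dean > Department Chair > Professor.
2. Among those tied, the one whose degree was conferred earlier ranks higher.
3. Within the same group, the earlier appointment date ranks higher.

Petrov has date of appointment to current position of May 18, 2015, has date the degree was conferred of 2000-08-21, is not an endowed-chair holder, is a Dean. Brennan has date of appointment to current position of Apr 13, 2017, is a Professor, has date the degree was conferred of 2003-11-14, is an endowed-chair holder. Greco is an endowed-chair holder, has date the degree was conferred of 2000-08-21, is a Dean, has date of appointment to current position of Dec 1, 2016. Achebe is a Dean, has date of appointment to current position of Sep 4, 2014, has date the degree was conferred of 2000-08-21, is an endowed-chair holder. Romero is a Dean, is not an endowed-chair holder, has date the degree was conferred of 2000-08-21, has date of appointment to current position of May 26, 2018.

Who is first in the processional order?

By current position: Achebe, Petrov, Greco and Romero (Dean); then Brennan (Professor).
Achebe, Petrov, Greco and Romero all have date the degree was conferred 2000-08-21, so the next rule applies.
Among Achebe, Petrov, Greco and Romero, by date of appointment to current position (earlier first): Achebe (Sep 4, 2014) before Petrov (May 18, 2015) before Greco (Dec 1, 2016) before Romero (May 26, 2018).
Order: Achebe, Petrov, Greco, Romero, Brennan.

Achebe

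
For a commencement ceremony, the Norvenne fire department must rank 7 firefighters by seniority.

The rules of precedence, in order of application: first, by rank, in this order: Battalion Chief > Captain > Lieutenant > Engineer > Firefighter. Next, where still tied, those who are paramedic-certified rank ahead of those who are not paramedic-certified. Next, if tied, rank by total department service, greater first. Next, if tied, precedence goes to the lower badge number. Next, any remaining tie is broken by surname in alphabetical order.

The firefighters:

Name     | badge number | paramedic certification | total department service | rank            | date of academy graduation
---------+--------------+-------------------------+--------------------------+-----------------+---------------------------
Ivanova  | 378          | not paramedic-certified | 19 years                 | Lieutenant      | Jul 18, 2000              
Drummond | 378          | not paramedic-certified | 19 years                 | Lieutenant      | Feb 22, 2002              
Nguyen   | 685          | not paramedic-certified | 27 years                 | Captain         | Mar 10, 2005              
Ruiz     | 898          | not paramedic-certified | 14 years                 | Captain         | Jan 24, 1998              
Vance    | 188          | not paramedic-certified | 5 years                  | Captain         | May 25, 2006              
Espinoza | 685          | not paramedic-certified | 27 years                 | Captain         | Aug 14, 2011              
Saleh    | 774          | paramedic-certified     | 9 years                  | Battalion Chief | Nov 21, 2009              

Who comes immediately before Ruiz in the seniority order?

Nguyen

By rank: Saleh (Battalion Chief); then Espinoza, Nguyen, Ruiz and Vance (Captain); then Drummond and Ivanova (Lieutenant).
Espinoza, Nguyen, Ruiz and Vance are each not paramedic-certified, so the next rule applies.
Among Espinoza, Nguyen, Ruiz and Vance, by total department service (higher first): Espinoza and Nguyen (27 years) before Ruiz (14 years) before Vance (5 years).
Espinoza and Nguyen both have badge number 685, so the next rule applies.
Among Espinoza and Nguyen, alphabetically by surname: Espinoza before Nguyen.
Drummond and Ivanova are each not paramedic-certified, so the next rule applies.
Drummond and Ivanova both have total department service 19 years, so the next rule applies.
Drummond and Ivanova both have badge number 378, so the next rule applies.
Among Drummond and Ivanova, alphabetically by surname: Drummond before Ivanova.
Order: Saleh, Espinoza, Nguyen, Ruiz, Vance, Drummond, Ivanova.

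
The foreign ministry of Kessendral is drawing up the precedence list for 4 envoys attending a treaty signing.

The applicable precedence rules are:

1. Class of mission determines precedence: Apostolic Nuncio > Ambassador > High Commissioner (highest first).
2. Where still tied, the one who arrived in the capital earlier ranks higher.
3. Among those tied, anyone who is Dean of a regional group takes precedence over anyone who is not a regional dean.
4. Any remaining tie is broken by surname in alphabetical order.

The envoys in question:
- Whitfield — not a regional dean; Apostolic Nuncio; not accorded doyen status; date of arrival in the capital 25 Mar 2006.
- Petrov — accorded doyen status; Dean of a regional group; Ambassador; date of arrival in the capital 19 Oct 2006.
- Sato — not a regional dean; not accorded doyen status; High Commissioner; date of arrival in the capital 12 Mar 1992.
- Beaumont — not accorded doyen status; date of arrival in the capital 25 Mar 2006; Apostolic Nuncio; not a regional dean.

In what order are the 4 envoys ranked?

Beaumont, Whitfield, Petrov, Sato

By class of mission: Beaumont and Whitfield (Apostolic Nuncio); then Petrov (Ambassador); then Sato (High Commissioner).
Beaumont and Whitfield both have date of arrival in the capital 25 Mar 2006, so the next rule applies.
Beaumont and Whitfield are each not a regional dean, so the next rule applies.
Among Beaumont and Whitfield, alphabetically by surname: Beaumont before Whitfield.
Full order: Beaumont, Whitfield, Petrov, Sato.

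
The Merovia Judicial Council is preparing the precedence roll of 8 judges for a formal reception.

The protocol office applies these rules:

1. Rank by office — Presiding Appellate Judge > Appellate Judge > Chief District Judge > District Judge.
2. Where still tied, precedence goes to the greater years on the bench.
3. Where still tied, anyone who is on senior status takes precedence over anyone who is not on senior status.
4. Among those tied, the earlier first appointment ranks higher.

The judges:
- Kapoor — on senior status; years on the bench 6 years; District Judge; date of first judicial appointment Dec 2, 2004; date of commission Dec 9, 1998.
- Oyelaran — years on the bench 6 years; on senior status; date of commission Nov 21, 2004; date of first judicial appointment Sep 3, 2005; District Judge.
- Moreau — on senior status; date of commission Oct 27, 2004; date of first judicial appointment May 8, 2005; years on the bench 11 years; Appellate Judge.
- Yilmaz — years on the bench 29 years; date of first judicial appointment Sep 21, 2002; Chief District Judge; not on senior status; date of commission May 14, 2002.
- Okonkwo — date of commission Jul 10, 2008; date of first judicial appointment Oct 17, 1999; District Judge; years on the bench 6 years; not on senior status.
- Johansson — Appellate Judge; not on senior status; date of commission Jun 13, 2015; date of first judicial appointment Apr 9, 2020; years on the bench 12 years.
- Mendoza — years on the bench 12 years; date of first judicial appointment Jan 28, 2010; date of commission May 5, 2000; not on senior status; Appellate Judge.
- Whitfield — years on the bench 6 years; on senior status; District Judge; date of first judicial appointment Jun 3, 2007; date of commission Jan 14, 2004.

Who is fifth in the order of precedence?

By office: Mendoza, Johansson and Moreau (Appellate Judge); then Yilmaz (Chief District Judge); then Kapoor, Oyelaran, Whitfield and Okonkwo (District Judge).
Among Mendoza, Johansson and Moreau, by years on the bench (higher first): Mendoza and Johansson (12 years) before Moreau (11 years).
Mendoza and Johansson are each not on senior status, so the next rule applies.
Among Mendoza and Johansson, by date of first judicial appointment (earlier first): Mendoza (Jan 28, 2010) before Johansson (Apr 9, 2020).
Kapoor, Oyelaran, Whitfield and Okonkwo all have years on the bench 6 years, so the next rule applies.
Among Kapoor, Oyelaran, Whitfield and Okonkwo, on senior status before not on senior status: Kapoor, Oyelaran and Whitfield (on senior status) before Okonkwo (not on senior status).
Among Kapoor, Oyelaran and Whitfield, by date of first judicial appointment (earlier first): Kapoor (Dec 2, 2004) before Oyelaran (Sep 3, 2005) before Whitfield (Jun 3, 2007).
Order: Mendoza, Johansson, Moreau, Yilmaz, Kapoor, Oyelaran, Whitfield, Okonkwo.

Kapoor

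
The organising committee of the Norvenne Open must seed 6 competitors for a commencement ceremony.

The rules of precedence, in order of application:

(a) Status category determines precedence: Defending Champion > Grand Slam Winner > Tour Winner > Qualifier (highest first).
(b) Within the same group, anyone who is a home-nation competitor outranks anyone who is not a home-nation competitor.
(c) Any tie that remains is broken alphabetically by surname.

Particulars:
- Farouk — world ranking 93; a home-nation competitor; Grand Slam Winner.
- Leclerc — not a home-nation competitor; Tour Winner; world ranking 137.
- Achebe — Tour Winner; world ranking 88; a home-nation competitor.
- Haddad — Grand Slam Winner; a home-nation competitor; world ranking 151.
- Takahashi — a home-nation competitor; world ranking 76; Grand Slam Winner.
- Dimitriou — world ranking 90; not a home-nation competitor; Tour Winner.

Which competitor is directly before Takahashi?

Haddad

By status category: Farouk, Haddad and Takahashi (Grand Slam Winner); then Achebe, Dimitriou and Leclerc (Tour Winner).
Farouk, Haddad and Takahashi are each a home-nation competitor, so the next rule applies.
Among Farouk, Haddad and Takahashi, alphabetically by surname: Farouk before Haddad before Takahashi.
Among Achebe, Dimitriou and Leclerc, a home-nation competitor before not a home-nation competitor: Achebe (a home-nation competitor) before Dimitriou and Leclerc (not a home-nation competitor).
Among Dimitriou and Leclerc, alphabetically by surname: Dimitriou before Leclerc.
Order: Farouk, Haddad, Takahashi, Achebe, Dimitriou, Leclerc.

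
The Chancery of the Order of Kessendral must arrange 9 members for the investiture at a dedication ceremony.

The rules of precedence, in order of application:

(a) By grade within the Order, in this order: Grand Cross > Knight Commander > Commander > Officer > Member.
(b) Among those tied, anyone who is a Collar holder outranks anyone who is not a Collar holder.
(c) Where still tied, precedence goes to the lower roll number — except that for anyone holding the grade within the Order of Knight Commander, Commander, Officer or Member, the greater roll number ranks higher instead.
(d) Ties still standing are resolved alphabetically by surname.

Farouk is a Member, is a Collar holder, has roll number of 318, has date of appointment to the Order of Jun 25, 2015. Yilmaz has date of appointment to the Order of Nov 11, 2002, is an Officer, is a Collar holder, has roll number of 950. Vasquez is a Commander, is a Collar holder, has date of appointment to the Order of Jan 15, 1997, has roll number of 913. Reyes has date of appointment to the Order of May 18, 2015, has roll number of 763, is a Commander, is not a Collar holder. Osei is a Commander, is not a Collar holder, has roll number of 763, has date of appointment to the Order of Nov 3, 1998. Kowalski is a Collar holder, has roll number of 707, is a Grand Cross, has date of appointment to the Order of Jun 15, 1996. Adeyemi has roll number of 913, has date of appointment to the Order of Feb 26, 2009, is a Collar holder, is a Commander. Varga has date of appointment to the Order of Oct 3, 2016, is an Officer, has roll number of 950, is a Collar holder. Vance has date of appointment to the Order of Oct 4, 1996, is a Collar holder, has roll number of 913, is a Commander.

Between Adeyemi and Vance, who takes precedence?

Adeyemi

By grade within the Order: Kowalski (Grand Cross); then Adeyemi, Vance, Vasquez, Osei and Reyes (Commander); then Varga and Yilmaz (Officer); then Farouk (Member).
Among Adeyemi, Vance, Vasquez, Osei and Reyes, a Collar holder before not a Collar holder: Adeyemi, Vance and Vasquez (a Collar holder) before Osei and Reyes (not a Collar holder).
Adeyemi, Vance and Vasquez all have roll number 913, so the next rule applies.
Among Adeyemi, Vance and Vasquez, alphabetically by surname: Adeyemi before Vance before Vasquez.
Osei and Reyes both have roll number 763, so the next rule applies.
Among Osei and Reyes, alphabetically by surname: Osei before Reyes.
Varga and Yilmaz are each a Collar holder, so the next rule applies.
Varga and Yilmaz both have roll number 950, so the next rule applies.
Among Varga and Yilmaz, alphabetically by surname: Varga before Yilmaz.
So Adeyemi takes precedence.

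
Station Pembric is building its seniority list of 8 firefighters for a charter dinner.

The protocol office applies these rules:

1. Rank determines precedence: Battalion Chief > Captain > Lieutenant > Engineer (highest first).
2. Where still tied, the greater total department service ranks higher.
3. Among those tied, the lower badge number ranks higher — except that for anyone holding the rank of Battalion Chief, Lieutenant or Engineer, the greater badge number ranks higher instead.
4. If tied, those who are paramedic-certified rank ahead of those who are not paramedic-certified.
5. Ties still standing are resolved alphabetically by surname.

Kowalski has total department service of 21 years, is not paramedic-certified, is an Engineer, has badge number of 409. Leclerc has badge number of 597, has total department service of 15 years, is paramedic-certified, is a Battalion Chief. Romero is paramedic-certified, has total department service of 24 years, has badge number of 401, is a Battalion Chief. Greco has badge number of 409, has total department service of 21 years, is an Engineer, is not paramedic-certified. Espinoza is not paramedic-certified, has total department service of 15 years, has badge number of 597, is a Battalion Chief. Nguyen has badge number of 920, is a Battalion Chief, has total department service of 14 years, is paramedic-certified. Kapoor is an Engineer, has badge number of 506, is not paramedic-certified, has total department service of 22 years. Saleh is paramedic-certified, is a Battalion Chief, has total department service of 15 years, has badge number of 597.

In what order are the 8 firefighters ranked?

By rank: Romero, Leclerc, Saleh, Espinoza and Nguyen (Battalion Chief); then Kapoor, Greco and Kowalski (Engineer).
Among Romero, Leclerc, Saleh, Espinoza and Nguyen, by total department service (higher first): Romero (24 years) before Leclerc, Saleh and Espinoza (15 years) before Nguyen (14 years).
Leclerc, Saleh and Espinoza all have badge number 597, so the next rule applies.
Among Leclerc, Saleh and Espinoza, paramedic-certified before not paramedic-certified: Leclerc and Saleh (paramedic-certified) before Espinoza (not paramedic-certified).
Among Leclerc and Saleh, alphabetically by surname: Leclerc before Saleh.
Among Kapoor, Greco and Kowalski, by total department service (higher first): Kapoor (22 years) before Greco and Kowalski (21 years).
Greco and Kowalski both have badge number 409, so the next rule applies.
Greco and Kowalski are each not paramedic-certified, so the next rule applies.
Among Greco and Kowalski, alphabetically by surname: Greco before Kowalski.
Full order: Romero, Leclerc, Saleh, Espinoza, Nguyen, Kapoor, Greco, Kowalski.

Romero, Leclerc, Saleh, Espinoza, Nguyen, Kapoor, Greco, Kowalski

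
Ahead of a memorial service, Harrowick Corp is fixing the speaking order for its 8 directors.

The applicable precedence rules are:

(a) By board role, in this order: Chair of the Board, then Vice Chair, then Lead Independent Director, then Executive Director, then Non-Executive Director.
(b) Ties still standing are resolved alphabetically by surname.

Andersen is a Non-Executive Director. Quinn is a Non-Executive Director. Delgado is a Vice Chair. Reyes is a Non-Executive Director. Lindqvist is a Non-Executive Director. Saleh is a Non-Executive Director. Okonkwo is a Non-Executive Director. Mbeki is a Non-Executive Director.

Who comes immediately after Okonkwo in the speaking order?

Quinn

By board role: Delgado (Vice Chair); then Andersen, Lindqvist, Mbeki, Okonkwo, Quinn, Reyes and Saleh (Non-Executive Director).
Among Andersen, Lindqvist, Mbeki, Okonkwo, Quinn, Reyes and Saleh, alphabetically by surname: Andersen before Lindqvist before Mbeki before Okonkwo before Quinn before Reyes before Saleh.
Order: Delgado, Andersen, Lindqvist, Mbeki, Okonkwo, Quinn, Reyes, Saleh.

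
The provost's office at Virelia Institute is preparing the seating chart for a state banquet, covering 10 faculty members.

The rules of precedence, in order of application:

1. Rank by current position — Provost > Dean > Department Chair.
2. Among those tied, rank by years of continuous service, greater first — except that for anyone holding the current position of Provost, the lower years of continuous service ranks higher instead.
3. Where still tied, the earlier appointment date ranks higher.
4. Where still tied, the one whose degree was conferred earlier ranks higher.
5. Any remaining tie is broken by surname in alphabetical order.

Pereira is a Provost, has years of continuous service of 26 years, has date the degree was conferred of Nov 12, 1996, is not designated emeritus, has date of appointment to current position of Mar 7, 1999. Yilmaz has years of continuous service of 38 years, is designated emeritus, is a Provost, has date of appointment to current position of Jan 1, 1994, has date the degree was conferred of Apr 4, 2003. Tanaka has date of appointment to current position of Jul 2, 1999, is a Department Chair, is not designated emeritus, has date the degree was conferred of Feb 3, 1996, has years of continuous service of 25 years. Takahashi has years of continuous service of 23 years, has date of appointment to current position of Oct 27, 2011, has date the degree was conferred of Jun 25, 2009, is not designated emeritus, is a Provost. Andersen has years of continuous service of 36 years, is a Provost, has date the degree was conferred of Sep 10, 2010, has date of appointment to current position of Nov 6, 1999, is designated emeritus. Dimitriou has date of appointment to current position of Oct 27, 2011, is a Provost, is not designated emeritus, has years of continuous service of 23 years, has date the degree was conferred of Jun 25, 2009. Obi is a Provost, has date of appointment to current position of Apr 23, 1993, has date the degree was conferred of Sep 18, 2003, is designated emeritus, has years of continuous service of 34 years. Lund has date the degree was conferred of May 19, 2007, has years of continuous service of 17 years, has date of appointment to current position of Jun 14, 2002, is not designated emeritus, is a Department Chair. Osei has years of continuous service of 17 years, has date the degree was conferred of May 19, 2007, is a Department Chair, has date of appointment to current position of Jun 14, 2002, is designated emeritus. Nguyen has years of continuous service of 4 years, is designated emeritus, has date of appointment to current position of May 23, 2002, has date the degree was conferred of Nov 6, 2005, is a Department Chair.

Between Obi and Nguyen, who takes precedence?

Obi

By current position: Dimitriou, Takahashi, Pereira, Obi, Andersen and Yilmaz (Provost); then Tanaka, Lund, Osei and Nguyen (Department Chair).
Among Dimitriou, Takahashi, Pereira, Obi, Andersen and Yilmaz, by years of continuous service (lower first) (reversed rule for this group): Dimitriou and Takahashi (23 years) before Pereira (26 years) before Obi (34 years) before Andersen (36 years) before Yilmaz (38 years).
Dimitriou and Takahashi both have date of appointment to current position Oct 27, 2011, so the next rule applies.
Dimitriou and Takahashi both have date the degree was conferred Jun 25, 2009, so the next rule applies.
Among Dimitriou and Takahashi, alphabetically by surname: Dimitriou before Takahashi.
Among Tanaka, Lund, Osei and Nguyen, by years of continuous service (higher first): Tanaka (25 years) before Lund and Osei (17 years) before Nguyen (4 years).
Lund and Osei both have date of appointment to current position Jun 14, 2002, so the next rule applies.
Lund and Osei both have date the degree was conferred May 19, 2007, so the next rule applies.
Among Lund and Osei, alphabetically by surname: Lund before Osei.
So Obi takes precedence.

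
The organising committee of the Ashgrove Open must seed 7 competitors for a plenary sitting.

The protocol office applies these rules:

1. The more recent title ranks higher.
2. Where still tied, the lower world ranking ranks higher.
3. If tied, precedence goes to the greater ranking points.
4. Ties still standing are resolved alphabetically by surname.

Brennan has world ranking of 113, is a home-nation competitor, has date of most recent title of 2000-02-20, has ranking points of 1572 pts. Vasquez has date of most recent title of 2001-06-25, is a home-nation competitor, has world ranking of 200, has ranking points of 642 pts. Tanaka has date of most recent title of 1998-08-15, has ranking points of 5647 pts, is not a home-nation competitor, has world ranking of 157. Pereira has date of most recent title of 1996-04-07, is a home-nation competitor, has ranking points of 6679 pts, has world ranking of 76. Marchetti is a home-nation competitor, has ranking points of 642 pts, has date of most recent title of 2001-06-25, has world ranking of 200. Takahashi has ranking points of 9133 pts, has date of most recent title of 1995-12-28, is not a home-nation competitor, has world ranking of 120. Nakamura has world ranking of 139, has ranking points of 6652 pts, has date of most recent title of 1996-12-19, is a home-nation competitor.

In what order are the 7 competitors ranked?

Marchetti, Vasquez, Brennan, Tanaka, Nakamura, Pereira, Takahashi

By date of most recent title (later first): Marchetti and Vasquez (both 2001-06-25); then Brennan (2000-02-20); then Tanaka (1998-08-15); then Nakamura (1996-12-19); then Pereira (1996-04-07); then Takahashi (1995-12-28).
Marchetti and Vasquez both have world ranking 200, so the next rule applies.
Marchetti and Vasquez both have ranking points 642 pts, so the next rule applies.
Among Marchetti and Vasquez, alphabetically by surname: Marchetti before Vasquez.
Full order: Marchetti, Vasquez, Brennan, Tanaka, Nakamura, Pereira, Takahashi.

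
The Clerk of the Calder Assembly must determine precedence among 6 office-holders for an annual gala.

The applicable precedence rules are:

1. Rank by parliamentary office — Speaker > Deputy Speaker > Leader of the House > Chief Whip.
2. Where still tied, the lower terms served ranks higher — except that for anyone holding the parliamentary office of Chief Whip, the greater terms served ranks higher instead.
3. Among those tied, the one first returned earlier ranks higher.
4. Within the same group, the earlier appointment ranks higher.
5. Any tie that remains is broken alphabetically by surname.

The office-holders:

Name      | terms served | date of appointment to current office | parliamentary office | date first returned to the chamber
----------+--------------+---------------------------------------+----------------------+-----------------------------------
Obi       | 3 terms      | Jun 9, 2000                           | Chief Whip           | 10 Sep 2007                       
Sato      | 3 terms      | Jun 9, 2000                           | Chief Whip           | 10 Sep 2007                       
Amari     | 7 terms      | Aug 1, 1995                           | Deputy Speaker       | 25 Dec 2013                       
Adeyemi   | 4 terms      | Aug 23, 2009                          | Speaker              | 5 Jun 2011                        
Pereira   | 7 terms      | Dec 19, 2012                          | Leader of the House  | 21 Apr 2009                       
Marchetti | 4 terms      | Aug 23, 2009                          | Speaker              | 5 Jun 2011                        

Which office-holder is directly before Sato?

By parliamentary office: Adeyemi and Marchetti (Speaker); then Amari (Deputy Speaker); then Pereira (Leader of the House); then Obi and Sato (Chief Whip).
Adeyemi and Marchetti both have terms served 4 terms, so the next rule applies.
Adeyemi and Marchetti both have date first returned to the chamber 5 Jun 2011, so the next rule applies.
Adeyemi and Marchetti both have date of appointment to current office Aug 23, 2009, so the next rule applies.
Among Adeyemi and Marchetti, alphabetically by surname: Adeyemi before Marchetti.
Obi and Sato both have terms served 3 terms, so the next rule applies.
Obi and Sato both have date first returned to the chamber 10 Sep 2007, so the next rule applies.
Obi and Sato both have date of appointment to current office Jun 9, 2000, so the next rule applies.
Among Obi and Sato, alphabetically by surname: Obi before Sato.
Order: Adeyemi, Marchetti, Amari, Pereira, Obi, Sato.

Obi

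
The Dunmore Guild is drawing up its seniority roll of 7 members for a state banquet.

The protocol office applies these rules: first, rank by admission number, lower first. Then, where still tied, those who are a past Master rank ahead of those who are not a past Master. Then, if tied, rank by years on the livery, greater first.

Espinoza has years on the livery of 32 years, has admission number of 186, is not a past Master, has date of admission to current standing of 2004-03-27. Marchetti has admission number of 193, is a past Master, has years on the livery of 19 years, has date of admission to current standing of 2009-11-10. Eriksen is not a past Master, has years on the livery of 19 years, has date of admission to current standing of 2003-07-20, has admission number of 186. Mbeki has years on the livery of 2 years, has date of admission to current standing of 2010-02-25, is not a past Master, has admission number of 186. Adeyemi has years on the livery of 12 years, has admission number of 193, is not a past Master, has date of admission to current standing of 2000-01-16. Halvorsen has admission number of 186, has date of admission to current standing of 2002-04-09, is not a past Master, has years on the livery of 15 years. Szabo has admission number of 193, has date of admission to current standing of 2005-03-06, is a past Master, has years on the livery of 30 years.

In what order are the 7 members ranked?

By admission number (lower first): Espinoza, Eriksen, Halvorsen and Mbeki (each 186); then Szabo, Marchetti and Adeyemi (each 193).
Espinoza, Eriksen, Halvorsen and Mbeki are each not a past Master, so the next rule applies.
Among Espinoza, Eriksen, Halvorsen and Mbeki, by years on the livery (higher first): Espinoza (32 years) before Eriksen (19 years) before Halvorsen (15 years) before Mbeki (2 years).
Among Szabo, Marchetti and Adeyemi, a past Master before not a past Master: Szabo and Marchetti (a past Master) before Adeyemi (not a past Master).
Among Szabo and Marchetti, by years on the livery (higher first): Szabo (30 years) before Marchetti (19 years).
Full order: Espinoza, Eriksen, Halvorsen, Mbeki, Szabo, Marchetti, Adeyemi.

Espinoza, Eriksen, Halvorsen, Mbeki, Szabo, Marchetti, Adeyemi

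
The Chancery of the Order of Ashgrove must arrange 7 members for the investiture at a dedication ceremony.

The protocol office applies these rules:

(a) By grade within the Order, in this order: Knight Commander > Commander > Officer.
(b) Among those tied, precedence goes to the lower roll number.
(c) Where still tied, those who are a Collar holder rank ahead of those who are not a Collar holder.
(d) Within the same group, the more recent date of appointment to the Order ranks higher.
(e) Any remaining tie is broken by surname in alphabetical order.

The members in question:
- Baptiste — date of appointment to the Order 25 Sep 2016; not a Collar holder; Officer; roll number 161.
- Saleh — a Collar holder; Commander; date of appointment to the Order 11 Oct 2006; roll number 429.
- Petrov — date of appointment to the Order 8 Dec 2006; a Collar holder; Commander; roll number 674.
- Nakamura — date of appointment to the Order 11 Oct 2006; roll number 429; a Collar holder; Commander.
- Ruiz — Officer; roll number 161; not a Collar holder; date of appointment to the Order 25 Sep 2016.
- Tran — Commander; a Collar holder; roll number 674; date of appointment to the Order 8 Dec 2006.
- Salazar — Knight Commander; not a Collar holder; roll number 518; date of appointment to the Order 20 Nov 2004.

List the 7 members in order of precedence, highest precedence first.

Salazar, Nakamura, Saleh, Petrov, Tran, Baptiste, Ruiz

By grade within the Order: Salazar (Knight Commander); then Nakamura, Saleh, Petrov and Tran (Commander); then Baptiste and Ruiz (Officer).
Among Nakamura, Saleh, Petrov and Tran, by roll number (lower first): Nakamura and Saleh (429) before Petrov and Tran (674).
Nakamura and Saleh are each a Collar holder, so the next rule applies.
Nakamura and Saleh both have date of appointment to the Order 11 Oct 2006, so the next rule applies.
Among Nakamura and Saleh, alphabetically by surname: Nakamura before Saleh.
Petrov and Tran are each a Collar holder, so the next rule applies.
Petrov and Tran both have date of appointment to the Order 8 Dec 2006, so the next rule applies.
Among Petrov and Tran, alphabetically by surname: Petrov before Tran.
Baptiste and Ruiz both have roll number 161, so the next rule applies.
Baptiste and Ruiz are each not a Collar holder, so the next rule applies.
Baptiste and Ruiz both have date of appointment to the Order 25 Sep 2016, so the next rule applies.
Among Baptiste and Ruiz, alphabetically by surname: Baptiste before Ruiz.
Full order: Salazar, Nakamura, Saleh, Petrov, Tran, Baptiste, Ruiz.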